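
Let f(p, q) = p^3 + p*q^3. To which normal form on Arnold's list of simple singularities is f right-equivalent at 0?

The Hessian of f at 0 has rank 0. Corank 2; j^3 = p^3 is a perfect cube, so E-series; the 4-jet and mu = 7 give E_7.

E7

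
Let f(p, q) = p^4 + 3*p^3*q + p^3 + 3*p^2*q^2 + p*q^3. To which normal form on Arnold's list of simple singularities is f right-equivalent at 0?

The Hessian of f at 0 has rank 0. Corank 2; j^3 = p^3 is a perfect cube, so E-series; the 4-jet and mu = 7 give E_7.

E_{7}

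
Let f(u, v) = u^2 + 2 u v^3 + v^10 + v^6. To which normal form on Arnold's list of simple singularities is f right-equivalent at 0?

The Hessian of f at 0 has rank 1. Corank 1: A-series; mu = 9 gives A_9.

A_9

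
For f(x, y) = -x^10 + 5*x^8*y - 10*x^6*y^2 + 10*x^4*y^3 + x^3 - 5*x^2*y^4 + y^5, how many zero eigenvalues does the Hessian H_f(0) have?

2

Hessian at 0 has rank 0.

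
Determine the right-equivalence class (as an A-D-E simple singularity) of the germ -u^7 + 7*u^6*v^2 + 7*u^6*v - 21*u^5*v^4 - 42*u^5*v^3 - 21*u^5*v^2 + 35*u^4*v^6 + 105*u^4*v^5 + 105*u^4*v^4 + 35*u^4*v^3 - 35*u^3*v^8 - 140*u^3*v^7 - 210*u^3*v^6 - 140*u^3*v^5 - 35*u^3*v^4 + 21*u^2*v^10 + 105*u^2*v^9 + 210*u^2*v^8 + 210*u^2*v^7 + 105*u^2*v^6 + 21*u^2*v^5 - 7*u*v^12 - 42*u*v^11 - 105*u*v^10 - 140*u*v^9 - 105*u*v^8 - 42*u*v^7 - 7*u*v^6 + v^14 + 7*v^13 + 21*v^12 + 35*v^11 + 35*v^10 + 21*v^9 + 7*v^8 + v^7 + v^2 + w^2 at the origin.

The Hessian of f at 0 has rank 2. Corank 1: A-series; mu = 6 gives A_6.

A_6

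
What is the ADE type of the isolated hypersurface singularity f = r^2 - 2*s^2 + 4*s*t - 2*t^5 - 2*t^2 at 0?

A_{4}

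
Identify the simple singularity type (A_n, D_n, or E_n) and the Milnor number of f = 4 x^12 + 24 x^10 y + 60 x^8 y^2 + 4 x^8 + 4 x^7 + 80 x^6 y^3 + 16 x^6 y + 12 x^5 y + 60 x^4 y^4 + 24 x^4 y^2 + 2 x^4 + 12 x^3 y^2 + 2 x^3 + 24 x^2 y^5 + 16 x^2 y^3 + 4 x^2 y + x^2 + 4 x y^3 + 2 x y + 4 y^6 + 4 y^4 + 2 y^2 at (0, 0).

The Hessian of f at 0 has rank 2. Corank 0: nondegenerate Morse point, so A_1.

Type A_1, Milnor number mu = 1.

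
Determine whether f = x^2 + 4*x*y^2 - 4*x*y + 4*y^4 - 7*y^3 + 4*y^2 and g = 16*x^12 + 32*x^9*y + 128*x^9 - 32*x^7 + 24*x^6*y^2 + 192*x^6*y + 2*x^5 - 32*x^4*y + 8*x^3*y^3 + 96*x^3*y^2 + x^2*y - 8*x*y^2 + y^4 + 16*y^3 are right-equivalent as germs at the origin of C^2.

The Hessian of f at 0 has rank 1. Corank 1: A-series; mu = 2 gives A_2. The Hessian of g at 0 has rank 0. Corank 2; j^3 = y*(x - 4*y)^2 has shape L^2 M (L != M), so D-series; mu = 5 gives D_5. f is A_2 but g is D_5, hence not right-equivalent.

No.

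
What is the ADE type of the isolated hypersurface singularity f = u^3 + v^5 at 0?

E_8

The Hessian of f at 0 is [[0, 0], [0, 0]] with rank 0, so corank 2. A Groebner basis of the Jacobian ideal J(f) in C{u,v} is {v^4, u^2}; counting standard monomials gives mu = 8. Corank 2; j^3 = u^3 is a perfect cube, so E-series; the 5-jet and mu = 8 give E_8.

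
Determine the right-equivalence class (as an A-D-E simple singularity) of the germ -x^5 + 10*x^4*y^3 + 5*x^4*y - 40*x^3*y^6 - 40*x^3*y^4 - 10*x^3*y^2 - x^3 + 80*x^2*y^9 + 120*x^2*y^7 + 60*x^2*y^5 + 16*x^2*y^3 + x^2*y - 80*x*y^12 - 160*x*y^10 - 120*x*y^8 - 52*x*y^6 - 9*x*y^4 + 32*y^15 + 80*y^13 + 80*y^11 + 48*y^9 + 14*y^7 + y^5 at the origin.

D6

The Hessian of f at 0 has rank 0. Corank 2; j^3 = -x^2*(x - y) has shape L^2 M (L != M), so D-series; mu = 6 gives D_6.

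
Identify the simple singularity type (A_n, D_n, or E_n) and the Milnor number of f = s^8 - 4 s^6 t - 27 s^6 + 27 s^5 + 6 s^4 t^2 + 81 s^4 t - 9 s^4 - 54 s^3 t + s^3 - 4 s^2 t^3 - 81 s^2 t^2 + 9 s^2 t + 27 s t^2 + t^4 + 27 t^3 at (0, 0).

Type E_6, Milnor number mu = 6.

The Hessian of f at 0 has rank 0. Corank 2; j^3 = (s + 3*t)^3 is a perfect cube, so E-series; the 4-jet and mu = 6 give E_6.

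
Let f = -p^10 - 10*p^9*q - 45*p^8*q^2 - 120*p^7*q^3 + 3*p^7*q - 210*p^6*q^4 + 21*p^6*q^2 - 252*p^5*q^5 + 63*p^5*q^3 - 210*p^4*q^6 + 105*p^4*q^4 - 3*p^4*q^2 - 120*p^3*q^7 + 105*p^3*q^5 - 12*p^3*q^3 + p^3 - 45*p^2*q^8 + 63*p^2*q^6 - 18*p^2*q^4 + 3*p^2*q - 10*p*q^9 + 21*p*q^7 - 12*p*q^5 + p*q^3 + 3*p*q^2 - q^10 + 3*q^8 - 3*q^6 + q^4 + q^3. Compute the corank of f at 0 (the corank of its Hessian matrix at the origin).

2

Hessian at 0 has rank 0.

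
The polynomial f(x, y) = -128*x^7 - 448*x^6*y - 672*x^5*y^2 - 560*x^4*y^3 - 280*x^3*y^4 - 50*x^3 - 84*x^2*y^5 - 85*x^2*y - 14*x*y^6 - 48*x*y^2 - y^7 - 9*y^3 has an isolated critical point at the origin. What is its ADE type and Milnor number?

Type D_{8}, Milnor number mu = 8.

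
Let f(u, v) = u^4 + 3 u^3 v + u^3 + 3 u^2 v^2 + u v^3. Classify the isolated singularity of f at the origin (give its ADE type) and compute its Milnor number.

Type E_7, Milnor number mu = 7.

The Hessian of f at 0 is [[0, 0], [0, 0]] with rank 0, so corank 2. A Groebner basis of the Jacobian ideal J(f) in C{u,v} is {3*u^2 + v^4 + v^3, u^3, u^2*v - u^2 - v^3/3, 2*u^2 + u*v^2 + 2*v^3/3}; counting standard monomials gives mu = 7. Corank 2; j^3 = u^3 is a perfect cube, so E-series; the 4-jet and mu = 7 give E_7.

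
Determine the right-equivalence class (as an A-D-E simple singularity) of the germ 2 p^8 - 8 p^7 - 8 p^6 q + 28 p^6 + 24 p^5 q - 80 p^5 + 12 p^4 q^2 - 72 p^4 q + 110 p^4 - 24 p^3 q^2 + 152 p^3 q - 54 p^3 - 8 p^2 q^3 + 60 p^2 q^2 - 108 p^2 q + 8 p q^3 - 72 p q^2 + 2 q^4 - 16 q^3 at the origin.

The Hessian of f at 0 has rank 0. Corank 2; j^3 = -2*(3*p + 2*q)^3 is a perfect cube, so E-series; the 4-jet and mu = 6 give E_6.

E_{6}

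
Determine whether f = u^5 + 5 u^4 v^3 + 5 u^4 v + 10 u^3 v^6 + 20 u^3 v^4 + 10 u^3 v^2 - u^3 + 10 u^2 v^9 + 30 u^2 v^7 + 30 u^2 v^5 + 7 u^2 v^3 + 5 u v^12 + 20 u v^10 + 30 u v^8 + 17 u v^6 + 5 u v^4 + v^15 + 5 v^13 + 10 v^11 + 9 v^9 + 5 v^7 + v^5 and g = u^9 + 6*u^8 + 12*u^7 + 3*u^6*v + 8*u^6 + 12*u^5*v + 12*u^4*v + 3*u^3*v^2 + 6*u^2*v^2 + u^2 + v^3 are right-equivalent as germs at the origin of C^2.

No.

The Hessian of f at 0 is [[0, 0], [0, 0]] with rank 0, so corank 2. A Groebner basis of the Jacobian ideal J(f) in C{u,v} is {u^2/2 + u*v^3, -2*u^2 + v^4, u^3, u^2*v}; counting standard monomials gives mu = 8. Corank 2; j^3 = -u^3 is a perfect cube, so E-series; the 5-jet and mu = 8 give E_8. The Hessian of g at 0 is [[2, 0], [0, 0]] with rank 1, so corank 1. A Groebner basis of the Jacobian ideal J(g) in C{u,v} is {v^2, u}; counting standard monomials gives mu = 2. Corank 1: A-series; mu = 2 gives A_2. f is E_8 but g is A_2, hence not right-equivalent.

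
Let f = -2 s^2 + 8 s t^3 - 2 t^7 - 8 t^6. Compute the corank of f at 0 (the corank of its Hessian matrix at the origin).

1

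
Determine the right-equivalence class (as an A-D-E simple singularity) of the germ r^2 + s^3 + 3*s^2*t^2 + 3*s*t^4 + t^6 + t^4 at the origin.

E_{6}

The Hessian of f at 0 has rank 1. Corank 2; j^3 = s^3 is a perfect cube, so E-series; the 4-jet and mu = 6 give E_6.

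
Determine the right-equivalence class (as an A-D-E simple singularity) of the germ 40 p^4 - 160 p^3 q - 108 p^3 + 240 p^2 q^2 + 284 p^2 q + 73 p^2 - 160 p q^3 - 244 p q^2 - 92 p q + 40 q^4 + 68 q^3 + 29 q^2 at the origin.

The Hessian of f at 0 is [[146, -92], [-92, 58]] with rank 2, so corank 0. A Groebner basis of the Jacobian ideal J(f) in C{p,q} is {p, q}; counting standard monomials gives mu = 1. Corank 0: nondegenerate Morse point, so A_1.

A_{1}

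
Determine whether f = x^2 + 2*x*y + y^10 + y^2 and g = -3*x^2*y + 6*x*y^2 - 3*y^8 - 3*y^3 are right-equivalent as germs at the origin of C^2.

The Hessian of f at 0 has rank 1. Corank 1: A-series; mu = 9 gives A_9. The Hessian of g at 0 has rank 0. Corank 2; j^3 = -3*y*(x - y)^2 has shape L^2 M (L != M), so D-series; mu = 9 gives D_9. f is A_9 but g is D_9, hence not right-equivalent.

No.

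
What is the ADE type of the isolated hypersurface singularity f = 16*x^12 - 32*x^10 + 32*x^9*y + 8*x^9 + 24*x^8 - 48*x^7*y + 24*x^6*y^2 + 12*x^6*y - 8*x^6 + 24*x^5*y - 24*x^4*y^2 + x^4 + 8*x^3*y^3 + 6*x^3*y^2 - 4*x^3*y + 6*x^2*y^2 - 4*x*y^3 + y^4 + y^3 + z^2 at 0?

The Hessian of f at 0 is [[0, 0, 0], [0, 0, 0], [0, 0, 2]] with rank 1, so corank 2. A Groebner basis of the Jacobian ideal J(f) in C{x,y,z} is {x^3 - 3*x^2*y, y^2, z}; counting standard monomials gives mu = 6. Corank 2; j^3 = y^3 is a perfect cube, so E-series; the 4-jet and mu = 6 give E_6.

E_6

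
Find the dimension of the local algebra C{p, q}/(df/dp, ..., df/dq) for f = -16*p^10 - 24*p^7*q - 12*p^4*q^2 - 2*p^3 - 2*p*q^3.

The Hessian of f at 0 is [[0, 0], [0, 0]] with rank 0, so corank 2. A Groebner basis of the Jacobian ideal J(f) in C{p,q} is {p^3, p*q^2, 3*p^2 + q^3}; counting standard monomials gives mu = 7. Corank 2; j^3 = -2*p^3 is a perfect cube, so E-series; the 4-jet and mu = 7 give E_7.

7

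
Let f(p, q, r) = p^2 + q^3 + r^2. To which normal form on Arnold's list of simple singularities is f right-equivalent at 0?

A_2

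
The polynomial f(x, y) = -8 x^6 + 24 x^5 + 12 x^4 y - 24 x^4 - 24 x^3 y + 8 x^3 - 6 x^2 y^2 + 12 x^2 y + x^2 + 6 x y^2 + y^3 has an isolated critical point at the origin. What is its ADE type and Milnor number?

The Hessian of f at 0 has rank 1. Corank 1: A-series; mu = 2 gives A_2.

Type A2, Milnor number mu = 2.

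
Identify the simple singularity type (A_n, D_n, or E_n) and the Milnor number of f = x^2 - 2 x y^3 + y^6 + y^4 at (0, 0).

Type A3, Milnor number mu = 3.

The Hessian of f at 0 has rank 1. Corank 1: A-series; mu = 3 gives A_3.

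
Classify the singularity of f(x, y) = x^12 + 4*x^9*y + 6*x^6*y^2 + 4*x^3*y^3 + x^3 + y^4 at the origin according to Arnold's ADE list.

The Hessian of f at 0 is [[0, 0], [0, 0]] with rank 0, so corank 2. A Groebner basis of the Jacobian ideal J(f) in C{x,y} is {y^3, x^2}; counting standard monomials gives mu = 6. Corank 2; j^3 = x^3 is a perfect cube, so E-series; the 4-jet and mu = 6 give E_6.

E_{6}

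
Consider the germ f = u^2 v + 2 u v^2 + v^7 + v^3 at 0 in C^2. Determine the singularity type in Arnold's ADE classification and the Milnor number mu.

Type D_8, Milnor number mu = 8.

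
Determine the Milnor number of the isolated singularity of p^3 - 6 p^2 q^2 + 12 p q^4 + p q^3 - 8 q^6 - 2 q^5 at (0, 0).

7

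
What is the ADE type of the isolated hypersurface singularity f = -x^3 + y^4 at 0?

E_{6}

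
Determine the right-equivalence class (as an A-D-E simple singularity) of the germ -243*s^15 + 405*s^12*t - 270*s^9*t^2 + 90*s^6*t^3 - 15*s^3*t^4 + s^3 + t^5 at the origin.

E8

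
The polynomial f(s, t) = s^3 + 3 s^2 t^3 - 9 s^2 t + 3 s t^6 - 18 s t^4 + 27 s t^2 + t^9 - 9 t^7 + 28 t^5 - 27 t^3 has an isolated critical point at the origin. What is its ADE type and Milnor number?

The Hessian of f at 0 has rank 0. Corank 2; j^3 = (s - 3*t)^3 is a perfect cube, so E-series; the 5-jet and mu = 8 give E_8.

Type E_{8}, Milnor number mu = 8.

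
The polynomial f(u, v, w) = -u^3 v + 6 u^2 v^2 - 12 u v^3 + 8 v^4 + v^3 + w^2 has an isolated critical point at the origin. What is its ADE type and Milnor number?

The Hessian of f at 0 has rank 1. Corank 2; j^3 = v^3 is a perfect cube, so E-series; the 4-jet and mu = 7 give E_7.

Type E7, Milnor number mu = 7.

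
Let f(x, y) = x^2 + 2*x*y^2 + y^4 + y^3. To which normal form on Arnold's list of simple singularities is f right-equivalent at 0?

The Hessian of f at 0 has rank 1. Corank 1: A-series; mu = 2 gives A_2.

A_2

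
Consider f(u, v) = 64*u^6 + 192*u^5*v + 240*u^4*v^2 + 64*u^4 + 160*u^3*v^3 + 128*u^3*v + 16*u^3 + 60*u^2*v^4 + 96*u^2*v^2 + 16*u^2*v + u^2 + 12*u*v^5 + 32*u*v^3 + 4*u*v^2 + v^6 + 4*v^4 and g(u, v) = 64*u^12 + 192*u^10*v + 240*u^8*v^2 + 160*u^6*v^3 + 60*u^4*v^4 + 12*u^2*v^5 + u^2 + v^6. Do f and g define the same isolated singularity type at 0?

The Hessian of f at 0 has rank 1. Corank 1: A-series; mu = 5 gives A_5. The Hessian of g at 0 has rank 1. Corank 1: A-series; mu = 5 gives A_5. Both have type A_5, hence right-equivalent.

Yes.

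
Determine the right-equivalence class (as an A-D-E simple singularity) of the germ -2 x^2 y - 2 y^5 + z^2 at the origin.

D_{6}

The Hessian of f at 0 has rank 1. Corank 2; j^3 = -2*x^2*y has shape L^2 M (L != M), so D-series; mu = 6 gives D_6.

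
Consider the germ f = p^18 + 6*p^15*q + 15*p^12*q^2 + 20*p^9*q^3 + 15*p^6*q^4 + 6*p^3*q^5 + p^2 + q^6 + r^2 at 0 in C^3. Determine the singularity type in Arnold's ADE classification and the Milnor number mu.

The Hessian of f at 0 is [[2, 0, 0], [0, 0, 0], [0, 0, 2]] with rank 2, so corank 1. A Groebner basis of the Jacobian ideal J(f) in C{p,q,r} is {q^5, p, r}; counting standard monomials gives mu = 5. Corank 1: A-series; mu = 5 gives A_5.

Type A_5, Milnor number mu = 5.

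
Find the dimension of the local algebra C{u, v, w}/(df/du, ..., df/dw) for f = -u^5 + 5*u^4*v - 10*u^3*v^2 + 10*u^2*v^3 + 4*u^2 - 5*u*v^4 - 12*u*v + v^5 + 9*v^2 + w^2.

4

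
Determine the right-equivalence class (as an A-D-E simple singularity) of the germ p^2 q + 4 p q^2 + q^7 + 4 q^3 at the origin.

D8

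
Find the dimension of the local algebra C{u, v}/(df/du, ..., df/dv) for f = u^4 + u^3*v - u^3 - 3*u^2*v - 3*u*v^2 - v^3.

7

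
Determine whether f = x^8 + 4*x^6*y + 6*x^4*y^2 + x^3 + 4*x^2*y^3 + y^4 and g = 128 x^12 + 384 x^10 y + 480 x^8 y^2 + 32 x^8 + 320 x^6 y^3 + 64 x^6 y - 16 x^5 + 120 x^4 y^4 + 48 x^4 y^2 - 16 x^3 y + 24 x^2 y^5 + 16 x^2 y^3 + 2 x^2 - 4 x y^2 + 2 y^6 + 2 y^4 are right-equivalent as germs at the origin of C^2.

No.

The Hessian of f at 0 is [[0, 0], [0, 0]] with rank 0, so corank 2. A Groebner basis of the Jacobian ideal J(f) in C{x,y} is {y^3, x^2}; counting standard monomials gives mu = 6. Corank 2; j^3 = x^3 is a perfect cube, so E-series; the 4-jet and mu = 6 give E_6. The Hessian of g at 0 is [[4, 0], [0, 0]] with rank 1, so corank 1. A Groebner basis of the Jacobian ideal J(g) in C{x,y} is {x^3, x^2*y, -x + y^2}; counting standard monomials gives mu = 5. Corank 1: A-series; mu = 5 gives A_5. f is E_6 but g is A_5, hence not right-equivalent.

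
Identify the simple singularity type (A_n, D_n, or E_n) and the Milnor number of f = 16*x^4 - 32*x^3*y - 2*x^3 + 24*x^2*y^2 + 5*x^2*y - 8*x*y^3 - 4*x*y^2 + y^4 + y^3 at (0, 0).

Type D_{5}, Milnor number mu = 5.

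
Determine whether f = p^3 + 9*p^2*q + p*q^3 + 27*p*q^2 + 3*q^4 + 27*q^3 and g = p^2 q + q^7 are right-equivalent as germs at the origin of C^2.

The Hessian of f at 0 has rank 0. Corank 2; j^3 = (p + 3*q)^3 is a perfect cube, so E-series; the 4-jet and mu = 7 give E_7. The Hessian of g at 0 has rank 0. Corank 2; j^3 = p^2*q has shape L^2 M (L != M), so D-series; mu = 8 gives D_8. f is E_7 but g is D_8, hence not right-equivalent.

No.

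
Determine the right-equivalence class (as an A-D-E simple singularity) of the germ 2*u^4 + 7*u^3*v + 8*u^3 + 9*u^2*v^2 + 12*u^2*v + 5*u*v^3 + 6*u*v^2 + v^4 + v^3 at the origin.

The Hessian of f at 0 has rank 0. Corank 2; j^3 = (2*u + v)^3 is a perfect cube, so E-series; the 4-jet and mu = 7 give E_7.

E_{7}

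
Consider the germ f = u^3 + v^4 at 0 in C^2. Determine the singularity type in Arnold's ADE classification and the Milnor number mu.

The Hessian of f at 0 has rank 0. Corank 2; j^3 = u^3 is a perfect cube, so E-series; the 4-jet and mu = 6 give E_6.

Type E_6, Milnor number mu = 6.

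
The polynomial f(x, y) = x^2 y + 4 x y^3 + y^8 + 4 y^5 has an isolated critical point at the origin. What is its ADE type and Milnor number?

Type D9, Milnor number mu = 9.

The Hessian of f at 0 has rank 0. Corank 2; j^3 = x^2*y has shape L^2 M (L != M), so D-series; mu = 9 gives D_9.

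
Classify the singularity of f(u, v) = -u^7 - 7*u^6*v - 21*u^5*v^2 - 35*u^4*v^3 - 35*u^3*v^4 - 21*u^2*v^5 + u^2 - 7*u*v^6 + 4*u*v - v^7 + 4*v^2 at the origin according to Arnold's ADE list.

The Hessian of f at 0 has rank 1. Corank 1: A-series; mu = 6 gives A_6.

A_6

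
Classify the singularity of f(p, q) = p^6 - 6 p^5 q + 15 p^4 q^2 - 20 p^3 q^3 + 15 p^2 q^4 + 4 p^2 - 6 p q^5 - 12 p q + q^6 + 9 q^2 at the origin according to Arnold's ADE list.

The Hessian of f at 0 has rank 1. Corank 1: A-series; mu = 5 gives A_5.

A_{5}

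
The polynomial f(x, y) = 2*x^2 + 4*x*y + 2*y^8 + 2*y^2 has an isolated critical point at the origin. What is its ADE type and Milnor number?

Type A_7, Milnor number mu = 7.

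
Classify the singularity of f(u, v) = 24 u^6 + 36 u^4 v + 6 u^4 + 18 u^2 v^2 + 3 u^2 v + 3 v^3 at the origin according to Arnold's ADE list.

The Hessian of f at 0 has rank 0. Corank 2; j^3 = 3*v*(u^2 + v^2) splits into three distinct lines over C (the quadratic factor has nonzero discriminant), so D_4.

D_{4}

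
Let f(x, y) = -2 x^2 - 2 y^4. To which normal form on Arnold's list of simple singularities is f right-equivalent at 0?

A3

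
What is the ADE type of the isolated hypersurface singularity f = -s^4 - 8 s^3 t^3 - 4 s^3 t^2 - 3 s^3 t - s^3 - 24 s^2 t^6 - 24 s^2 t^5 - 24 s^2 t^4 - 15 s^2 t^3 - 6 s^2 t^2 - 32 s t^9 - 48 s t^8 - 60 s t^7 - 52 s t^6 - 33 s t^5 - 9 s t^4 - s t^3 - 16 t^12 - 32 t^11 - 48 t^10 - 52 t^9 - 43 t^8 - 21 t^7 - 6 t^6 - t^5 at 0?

The Hessian of f at 0 has rank 0. Corank 2; j^3 = -s^3 is a perfect cube, so E-series; the 4-jet and mu = 7 give E_7.

E_{7}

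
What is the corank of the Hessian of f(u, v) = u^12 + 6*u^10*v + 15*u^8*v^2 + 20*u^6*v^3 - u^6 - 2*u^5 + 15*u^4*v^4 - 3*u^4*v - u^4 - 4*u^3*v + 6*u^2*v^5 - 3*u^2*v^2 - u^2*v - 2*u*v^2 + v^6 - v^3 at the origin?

The Hessian at 0 is [[0, 0], [0, 0]] of rank 0; hence corank 2.

2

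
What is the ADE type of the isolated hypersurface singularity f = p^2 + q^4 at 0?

A_{3}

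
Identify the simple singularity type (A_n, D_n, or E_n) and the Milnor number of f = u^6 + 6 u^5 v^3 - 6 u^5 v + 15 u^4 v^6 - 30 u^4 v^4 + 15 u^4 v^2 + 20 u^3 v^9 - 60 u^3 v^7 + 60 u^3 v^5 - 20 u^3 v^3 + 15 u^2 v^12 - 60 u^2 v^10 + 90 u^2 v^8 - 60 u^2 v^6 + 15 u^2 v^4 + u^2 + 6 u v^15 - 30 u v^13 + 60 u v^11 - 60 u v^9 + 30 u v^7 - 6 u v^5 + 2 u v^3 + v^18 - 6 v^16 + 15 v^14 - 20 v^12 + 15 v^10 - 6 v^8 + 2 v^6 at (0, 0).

Type A5, Milnor number mu = 5.

The Hessian of f at 0 is [[2, 0], [0, 0]] with rank 1, so corank 1. A Groebner basis of the Jacobian ideal J(f) in C{u,v} is {u*v^2, u + v^3, u^2}; counting standard monomials gives mu = 5. Corank 1: A-series; mu = 5 gives A_5.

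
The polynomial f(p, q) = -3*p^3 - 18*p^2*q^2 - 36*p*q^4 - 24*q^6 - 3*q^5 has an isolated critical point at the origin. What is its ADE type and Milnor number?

Type E_8, Milnor number mu = 8.

The Hessian of f at 0 has rank 0. Corank 2; j^3 = -3*p^3 is a perfect cube, so E-series; the 5-jet and mu = 8 give E_8.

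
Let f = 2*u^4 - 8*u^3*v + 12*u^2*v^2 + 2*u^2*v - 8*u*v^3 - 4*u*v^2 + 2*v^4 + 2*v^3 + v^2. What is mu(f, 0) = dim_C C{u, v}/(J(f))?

3

The Hessian of f at 0 has rank 1. Corank 1: A-series; mu = 3 gives A_3.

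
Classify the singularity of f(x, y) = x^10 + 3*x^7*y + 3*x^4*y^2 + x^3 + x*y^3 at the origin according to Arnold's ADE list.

The Hessian of f at 0 is [[0, 0], [0, 0]] with rank 0, so corank 2. A Groebner basis of the Jacobian ideal J(f) in C{x,y} is {x^3, x*y^2, 3*x^2 + y^3}; counting standard monomials gives mu = 7. Corank 2; j^3 = x^3 is a perfect cube, so E-series; the 4-jet and mu = 7 give E_7.

E_7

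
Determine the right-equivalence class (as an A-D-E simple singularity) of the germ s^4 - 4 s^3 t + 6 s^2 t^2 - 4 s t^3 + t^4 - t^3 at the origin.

E_{6}

The Hessian of f at 0 is [[0, 0], [0, 0]] with rank 0, so corank 2. A Groebner basis of the Jacobian ideal J(f) in C{s,t} is {s^3 - 3*s^2*t, t^2}; counting standard monomials gives mu = 6. Corank 2; j^3 = -t^3 is a perfect cube, so E-series; the 4-jet and mu = 6 give E_6.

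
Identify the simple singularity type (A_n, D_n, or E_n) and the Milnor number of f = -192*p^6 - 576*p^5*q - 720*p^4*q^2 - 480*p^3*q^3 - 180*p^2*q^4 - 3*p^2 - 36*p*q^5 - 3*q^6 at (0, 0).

Type A_{5}, Milnor number mu = 5.

The Hessian of f at 0 has rank 1. Corank 1: A-series; mu = 5 gives A_5.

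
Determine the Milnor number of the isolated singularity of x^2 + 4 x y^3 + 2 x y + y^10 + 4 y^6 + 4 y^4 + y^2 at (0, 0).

9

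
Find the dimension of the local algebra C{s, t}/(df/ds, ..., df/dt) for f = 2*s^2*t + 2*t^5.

The Hessian of f at 0 has rank 0. Corank 2; j^3 = 2*s^2*t has shape L^2 M (L != M), so D-series; mu = 6 gives D_6.

6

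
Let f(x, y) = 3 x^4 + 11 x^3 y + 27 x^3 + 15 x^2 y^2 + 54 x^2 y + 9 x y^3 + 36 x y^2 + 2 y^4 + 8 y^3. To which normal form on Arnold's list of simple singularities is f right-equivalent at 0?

The Hessian of f at 0 has rank 0. Corank 2; j^3 = (3*x + 2*y)^3 is a perfect cube, so E-series; the 4-jet and mu = 7 give E_7.

E_{7}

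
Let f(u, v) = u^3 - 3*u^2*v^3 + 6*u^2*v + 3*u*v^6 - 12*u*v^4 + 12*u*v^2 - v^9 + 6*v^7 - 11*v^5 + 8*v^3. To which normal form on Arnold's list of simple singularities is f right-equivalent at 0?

The Hessian of f at 0 has rank 0. Corank 2; j^3 = (u + 2*v)^3 is a perfect cube, so E-series; the 5-jet and mu = 8 give E_8.

E_{8}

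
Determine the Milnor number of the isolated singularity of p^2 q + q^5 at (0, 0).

6

The Hessian of f at 0 is [[0, 0], [0, 0]] with rank 0, so corank 2. A Groebner basis of the Jacobian ideal J(f) in C{p,q} is {p^2/5 + q^4, p^3, p*q}; counting standard monomials gives mu = 6. Corank 2; j^3 = p^2*q has shape L^2 M (L != M), so D-series; mu = 6 gives D_6.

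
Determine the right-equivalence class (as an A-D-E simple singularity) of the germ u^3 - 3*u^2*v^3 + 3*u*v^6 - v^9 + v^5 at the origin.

The Hessian of f at 0 is [[0, 0], [0, 0]] with rank 0, so corank 2. A Groebner basis of the Jacobian ideal J(f) in C{u,v} is {-u^2/2 + u*v^3, v^4, u^3, u^2*v}; counting standard monomials gives mu = 8. Corank 2; j^3 = u^3 is a perfect cube, so E-series; the 5-jet and mu = 8 give E_8.

E_8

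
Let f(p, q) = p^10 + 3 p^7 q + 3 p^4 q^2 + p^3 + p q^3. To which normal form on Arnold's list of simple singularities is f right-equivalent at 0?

The Hessian of f at 0 has rank 0. Corank 2; j^3 = p^3 is a perfect cube, so E-series; the 4-jet and mu = 7 give E_7.

E_{7}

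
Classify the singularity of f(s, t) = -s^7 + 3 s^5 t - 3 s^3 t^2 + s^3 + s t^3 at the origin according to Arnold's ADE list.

E7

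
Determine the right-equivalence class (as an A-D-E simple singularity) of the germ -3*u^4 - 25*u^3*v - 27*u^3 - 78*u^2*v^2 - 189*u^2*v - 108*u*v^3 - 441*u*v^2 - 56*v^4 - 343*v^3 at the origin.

The Hessian of f at 0 has rank 0. Corank 2; j^3 = -(3*u + 7*v)^3 is a perfect cube, so E-series; the 4-jet and mu = 7 give E_7.

E_{7}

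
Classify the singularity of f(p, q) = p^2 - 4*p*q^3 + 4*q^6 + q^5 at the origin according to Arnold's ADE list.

The Hessian of f at 0 has rank 1. Corank 1: A-series; mu = 4 gives A_4.

A4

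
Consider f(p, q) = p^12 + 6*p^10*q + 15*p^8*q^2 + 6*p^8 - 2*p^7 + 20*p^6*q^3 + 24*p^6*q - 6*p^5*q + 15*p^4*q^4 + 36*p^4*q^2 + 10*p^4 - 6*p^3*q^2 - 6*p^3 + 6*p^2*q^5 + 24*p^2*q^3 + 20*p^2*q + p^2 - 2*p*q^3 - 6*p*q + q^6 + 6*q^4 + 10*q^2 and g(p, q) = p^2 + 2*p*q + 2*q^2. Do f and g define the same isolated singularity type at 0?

Yes.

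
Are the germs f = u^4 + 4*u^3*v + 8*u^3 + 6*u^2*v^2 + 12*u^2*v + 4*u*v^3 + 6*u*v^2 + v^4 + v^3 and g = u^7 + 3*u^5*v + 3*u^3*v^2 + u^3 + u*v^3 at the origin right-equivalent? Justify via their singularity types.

No.

The Hessian of f at 0 is [[0, 0], [0, 0]] with rank 0, so corank 2. A Groebner basis of the Jacobian ideal J(f) in C{u,v} is {v^4, u*v^2 + 2*v^3/3, u^2 + u*v + v^2/4}; counting standard monomials gives mu = 6. Corank 2; j^3 = (2*u + v)^3 is a perfect cube, so E-series; the 4-jet and mu = 6 give E_6. The Hessian of g at 0 is [[0, 0], [0, 0]] with rank 0, so corank 2. A Groebner basis of the Jacobian ideal J(g) in C{u,v} is {u^3, u*v^2, 3*u^2 + v^3}; counting standard monomials gives mu = 7. Corank 2; j^3 = u^3 is a perfect cube, so E-series; the 4-jet and mu = 7 give E_7. f is E_6 but g is E_7, hence not right-equivalent.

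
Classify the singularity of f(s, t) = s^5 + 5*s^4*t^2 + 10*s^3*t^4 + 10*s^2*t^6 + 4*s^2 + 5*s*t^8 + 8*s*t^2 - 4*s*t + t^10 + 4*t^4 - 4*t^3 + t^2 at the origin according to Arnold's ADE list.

A_4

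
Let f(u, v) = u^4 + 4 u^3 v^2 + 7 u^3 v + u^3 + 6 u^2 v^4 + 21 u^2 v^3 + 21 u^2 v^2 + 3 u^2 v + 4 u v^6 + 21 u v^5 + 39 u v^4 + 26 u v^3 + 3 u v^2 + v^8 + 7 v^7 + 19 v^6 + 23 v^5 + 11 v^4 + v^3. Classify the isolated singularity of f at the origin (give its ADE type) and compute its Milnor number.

Type E7, Milnor number mu = 7.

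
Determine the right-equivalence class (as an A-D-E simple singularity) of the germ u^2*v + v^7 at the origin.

The Hessian of f at 0 has rank 0. Corank 2; j^3 = u^2*v has shape L^2 M (L != M), so D-series; mu = 8 gives D_8.

D8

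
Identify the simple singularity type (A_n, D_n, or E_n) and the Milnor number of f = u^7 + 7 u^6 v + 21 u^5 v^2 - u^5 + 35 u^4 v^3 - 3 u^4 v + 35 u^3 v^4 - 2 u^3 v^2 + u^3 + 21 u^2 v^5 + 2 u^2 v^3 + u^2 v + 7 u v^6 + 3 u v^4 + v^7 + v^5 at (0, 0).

The Hessian of f at 0 is [[0, 0], [0, 0]] with rank 0, so corank 2. A Groebner basis of the Jacobian ideal J(f) in C{u,v} is {-u*v/6 + v^4, u*v^2, u^2 + 5*u*v/6}; counting standard monomials gives mu = 6. Corank 2; j^3 = u^2*(u + v) has shape L^2 M (L != M), so D-series; mu = 6 gives D_6.

Type D_{6}, Milnor number mu = 6.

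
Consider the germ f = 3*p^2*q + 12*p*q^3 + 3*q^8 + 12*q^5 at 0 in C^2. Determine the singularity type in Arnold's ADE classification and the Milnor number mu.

Type D_{9}, Milnor number mu = 9.

The Hessian of f at 0 has rank 0. Corank 2; j^3 = 3*p^2*q has shape L^2 M (L != M), so D-series; mu = 9 gives D_9.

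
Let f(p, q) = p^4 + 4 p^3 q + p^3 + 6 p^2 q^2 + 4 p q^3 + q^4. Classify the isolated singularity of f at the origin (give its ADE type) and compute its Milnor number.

The Hessian of f at 0 has rank 0. Corank 2; j^3 = p^3 is a perfect cube, so E-series; the 4-jet and mu = 6 give E_6.

Type E_6, Milnor number mu = 6.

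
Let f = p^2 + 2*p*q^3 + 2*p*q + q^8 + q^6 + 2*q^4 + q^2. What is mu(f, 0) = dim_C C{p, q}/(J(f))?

7

The Hessian of f at 0 has rank 1. Corank 1: A-series; mu = 7 gives A_7.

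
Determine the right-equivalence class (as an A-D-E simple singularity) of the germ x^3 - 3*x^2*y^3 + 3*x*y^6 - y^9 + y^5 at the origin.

The Hessian of f at 0 is [[0, 0], [0, 0]] with rank 0, so corank 2. A Groebner basis of the Jacobian ideal J(f) in C{x,y} is {-x^2/2 + x*y^3, y^4, x^3, x^2*y}; counting standard monomials gives mu = 8. Corank 2; j^3 = x^3 is a perfect cube, so E-series; the 5-jet and mu = 8 give E_8.

E8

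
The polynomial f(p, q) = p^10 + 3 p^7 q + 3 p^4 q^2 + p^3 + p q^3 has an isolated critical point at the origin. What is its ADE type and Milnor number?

Type E_7, Milnor number mu = 7.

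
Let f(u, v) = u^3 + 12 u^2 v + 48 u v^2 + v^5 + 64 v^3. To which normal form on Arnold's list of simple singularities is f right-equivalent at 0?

The Hessian of f at 0 has rank 0. Corank 2; j^3 = (u + 4*v)^3 is a perfect cube, so E-series; the 5-jet and mu = 8 give E_8.

E_8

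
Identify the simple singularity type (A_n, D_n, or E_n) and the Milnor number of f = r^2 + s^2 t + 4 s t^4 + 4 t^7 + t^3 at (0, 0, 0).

The Hessian of f at 0 has rank 1. Corank 2; j^3 = t*(s^2 + t^2) splits into three distinct lines over C (the quadratic factor has nonzero discriminant), so D_4.

Type D4, Milnor number mu = 4.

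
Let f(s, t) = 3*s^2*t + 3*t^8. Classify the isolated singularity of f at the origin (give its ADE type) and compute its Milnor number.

Type D9, Milnor number mu = 9.

The Hessian of f at 0 has rank 0. Corank 2; j^3 = 3*s^2*t has shape L^2 M (L != M), so D-series; mu = 9 gives D_9.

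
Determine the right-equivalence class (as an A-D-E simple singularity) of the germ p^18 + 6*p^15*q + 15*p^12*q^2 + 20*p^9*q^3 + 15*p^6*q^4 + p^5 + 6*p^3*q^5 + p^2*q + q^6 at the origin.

The Hessian of f at 0 has rank 0. Corank 2; j^3 = p^2*q has shape L^2 M (L != M), so D-series; mu = 7 gives D_7.

D_7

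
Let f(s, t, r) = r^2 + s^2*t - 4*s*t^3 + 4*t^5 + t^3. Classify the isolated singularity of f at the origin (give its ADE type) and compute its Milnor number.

Type D4, Milnor number mu = 4.

The Hessian of f at 0 is [[0, 0, 0], [0, 0, 0], [0, 0, 2]] with rank 1, so corank 2. A Groebner basis of the Jacobian ideal J(f) in C{s,t,r} is {t^3, s^2 + 3*t^2, s*t, r}; counting standard monomials gives mu = 4. Corank 2; j^3 = t*(s^2 + t^2) splits into three distinct lines over C (the quadratic factor has nonzero discriminant), so D_4.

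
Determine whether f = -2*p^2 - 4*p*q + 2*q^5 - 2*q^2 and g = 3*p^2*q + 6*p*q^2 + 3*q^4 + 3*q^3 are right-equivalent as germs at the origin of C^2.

No.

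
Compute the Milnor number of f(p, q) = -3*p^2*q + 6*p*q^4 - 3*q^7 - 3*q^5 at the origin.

6

The Hessian of f at 0 is [[0, 0], [0, 0]] with rank 0, so corank 2. A Groebner basis of the Jacobian ideal J(f) in C{p,q} is {-p*q + q^4, p*q^2, p^2 + 5*p*q}; counting standard monomials gives mu = 6. Corank 2; j^3 = -3*p^2*q has shape L^2 M (L != M), so D-series; mu = 6 gives D_6.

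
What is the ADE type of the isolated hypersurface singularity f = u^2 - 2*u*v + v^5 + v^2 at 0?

A_{4}

The Hessian of f at 0 is [[2, -2], [-2, 2]] with rank 1, so corank 1. A Groebner basis of the Jacobian ideal J(f) in C{u,v} is {v^4, u - v}; counting standard monomials gives mu = 4. Corank 1: A-series; mu = 4 gives A_4.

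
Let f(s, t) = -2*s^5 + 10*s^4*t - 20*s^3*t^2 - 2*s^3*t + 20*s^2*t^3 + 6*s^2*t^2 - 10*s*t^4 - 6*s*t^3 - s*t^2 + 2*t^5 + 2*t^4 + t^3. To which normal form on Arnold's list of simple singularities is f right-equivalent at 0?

The Hessian of f at 0 has rank 0. Corank 2; j^3 = -t^2*(s - t) has shape L^2 M (L != M), so D-series; mu = 6 gives D_6.

D_{6}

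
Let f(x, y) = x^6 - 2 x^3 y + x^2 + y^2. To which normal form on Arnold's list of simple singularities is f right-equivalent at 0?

A_{1}

The Hessian of f at 0 is [[2, 0], [0, 2]] with rank 2, so corank 0. A Groebner basis of the Jacobian ideal J(f) in C{x,y} is {x, y}; counting standard monomials gives mu = 1. Corank 0: nondegenerate Morse point, so A_1.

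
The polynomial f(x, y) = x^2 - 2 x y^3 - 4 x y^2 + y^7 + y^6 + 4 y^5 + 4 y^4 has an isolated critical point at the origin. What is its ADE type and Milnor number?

The Hessian of f at 0 has rank 1. Corank 1: A-series; mu = 6 gives A_6.

Type A_{6}, Milnor number mu = 6.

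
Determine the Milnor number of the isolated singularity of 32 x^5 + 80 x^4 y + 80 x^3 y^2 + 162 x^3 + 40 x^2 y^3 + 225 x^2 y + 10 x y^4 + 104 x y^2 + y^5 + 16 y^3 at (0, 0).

The Hessian of f at 0 has rank 0. Corank 2; j^3 = (2*x + y)*(9*x + 4*y)^2 has shape L^2 M (L != M), so D-series; mu = 6 gives D_6.

6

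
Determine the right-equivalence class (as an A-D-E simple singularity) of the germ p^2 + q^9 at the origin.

A_{8}

The Hessian of f at 0 has rank 1. Corank 1: A-series; mu = 8 gives A_8.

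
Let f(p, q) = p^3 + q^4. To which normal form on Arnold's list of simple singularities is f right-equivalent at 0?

E6

The Hessian of f at 0 has rank 0. Corank 2; j^3 = p^3 is a perfect cube, so E-series; the 4-jet and mu = 6 give E_6.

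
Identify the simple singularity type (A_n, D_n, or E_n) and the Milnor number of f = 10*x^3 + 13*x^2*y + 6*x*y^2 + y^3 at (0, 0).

Type D_{4}, Milnor number mu = 4.

The Hessian of f at 0 is [[0, 0], [0, 0]] with rank 0, so corank 2. A Groebner basis of the Jacobian ideal J(f) in C{x,y} is {y^3, x^2 - 3*y^2/11, x*y + 6*y^2/11}; counting standard monomials gives mu = 4. Corank 2; j^3 = (2*x + y)*(5*x^2 + 4*x*y + y^2) splits into three distinct lines over C (the quadratic factor has nonzero discriminant), so D_4.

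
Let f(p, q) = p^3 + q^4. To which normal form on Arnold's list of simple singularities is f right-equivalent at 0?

The Hessian of f at 0 is [[0, 0], [0, 0]] with rank 0, so corank 2. A Groebner basis of the Jacobian ideal J(f) in C{p,q} is {q^3, p^2}; counting standard monomials gives mu = 6. Corank 2; j^3 = p^3 is a perfect cube, so E-series; the 4-jet and mu = 6 give E_6.

E_6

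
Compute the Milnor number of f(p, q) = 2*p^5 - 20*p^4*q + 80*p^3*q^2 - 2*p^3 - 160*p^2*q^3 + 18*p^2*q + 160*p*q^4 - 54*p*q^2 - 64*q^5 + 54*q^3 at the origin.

8

The Hessian of f at 0 has rank 0. Corank 2; j^3 = -2*(p - 3*q)^3 is a perfect cube, so E-series; the 5-jet and mu = 8 give E_8.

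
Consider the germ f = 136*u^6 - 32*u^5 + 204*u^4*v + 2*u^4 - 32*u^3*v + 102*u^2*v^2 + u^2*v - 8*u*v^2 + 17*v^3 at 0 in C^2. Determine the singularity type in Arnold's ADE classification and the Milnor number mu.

Type D_4, Milnor number mu = 4.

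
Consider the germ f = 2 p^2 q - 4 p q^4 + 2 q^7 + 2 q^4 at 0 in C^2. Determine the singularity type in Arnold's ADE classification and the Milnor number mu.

Type D_{5}, Milnor number mu = 5.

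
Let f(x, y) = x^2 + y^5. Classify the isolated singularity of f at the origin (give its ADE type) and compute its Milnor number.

Type A_4, Milnor number mu = 4.

The Hessian of f at 0 has rank 1. Corank 1: A-series; mu = 4 gives A_4.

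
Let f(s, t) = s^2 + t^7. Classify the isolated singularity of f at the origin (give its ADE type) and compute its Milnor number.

Type A_6, Milnor number mu = 6.

The Hessian of f at 0 is [[2, 0], [0, 0]] with rank 1, so corank 1. A Groebner basis of the Jacobian ideal J(f) in C{s,t} is {t^6, s}; counting standard monomials gives mu = 6. Corank 1: A-series; mu = 6 gives A_6.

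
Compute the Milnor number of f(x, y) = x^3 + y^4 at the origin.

6

The Hessian of f at 0 is [[0, 0], [0, 0]] with rank 0, so corank 2. A Groebner basis of the Jacobian ideal J(f) in C{x,y} is {y^3, x^2}; counting standard monomials gives mu = 6. Corank 2; j^3 = x^3 is a perfect cube, so E-series; the 4-jet and mu = 6 give E_6.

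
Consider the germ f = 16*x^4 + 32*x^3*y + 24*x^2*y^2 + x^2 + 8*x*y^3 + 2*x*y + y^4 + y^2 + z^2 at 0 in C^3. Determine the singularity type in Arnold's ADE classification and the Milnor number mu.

The Hessian of f at 0 is [[2, 2, 0], [2, 2, 0], [0, 0, 2]] with rank 2, so corank 1. A Groebner basis of the Jacobian ideal J(f) in C{x,y,z} is {y^3, x + y, z}; counting standard monomials gives mu = 3. Corank 1: A-series; mu = 3 gives A_3.

Type A3, Milnor number mu = 3.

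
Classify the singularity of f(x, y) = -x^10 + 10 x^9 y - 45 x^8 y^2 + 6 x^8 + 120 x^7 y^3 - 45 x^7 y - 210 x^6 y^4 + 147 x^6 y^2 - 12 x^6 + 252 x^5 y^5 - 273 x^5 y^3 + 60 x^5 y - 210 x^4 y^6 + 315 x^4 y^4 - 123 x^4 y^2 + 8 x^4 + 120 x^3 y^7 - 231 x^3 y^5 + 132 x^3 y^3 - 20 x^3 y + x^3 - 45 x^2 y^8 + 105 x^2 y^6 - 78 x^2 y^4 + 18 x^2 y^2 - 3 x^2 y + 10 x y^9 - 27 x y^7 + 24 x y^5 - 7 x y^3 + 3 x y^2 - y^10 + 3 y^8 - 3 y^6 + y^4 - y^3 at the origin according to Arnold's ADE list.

E7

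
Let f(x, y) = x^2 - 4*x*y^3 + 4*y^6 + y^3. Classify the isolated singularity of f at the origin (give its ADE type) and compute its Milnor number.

The Hessian of f at 0 is [[2, 0], [0, 0]] with rank 1, so corank 1. A Groebner basis of the Jacobian ideal J(f) in C{x,y} is {y^2, x}; counting standard monomials gives mu = 2. Corank 1: A-series; mu = 2 gives A_2.

Type A_{2}, Milnor number mu = 2.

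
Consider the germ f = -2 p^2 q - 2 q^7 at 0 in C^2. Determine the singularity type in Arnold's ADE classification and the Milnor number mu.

The Hessian of f at 0 has rank 0. Corank 2; j^3 = -2*p^2*q has shape L^2 M (L != M), so D-series; mu = 8 gives D_8.

Type D_8, Milnor number mu = 8.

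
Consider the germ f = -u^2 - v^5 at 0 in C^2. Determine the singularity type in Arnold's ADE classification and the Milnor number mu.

Type A_{4}, Milnor number mu = 4.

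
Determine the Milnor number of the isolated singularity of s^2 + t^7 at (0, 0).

The Hessian of f at 0 has rank 1. Corank 1: A-series; mu = 6 gives A_6.

6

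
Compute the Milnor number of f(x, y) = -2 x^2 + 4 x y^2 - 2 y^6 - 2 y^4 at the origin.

The Hessian of f at 0 has rank 1. Corank 1: A-series; mu = 5 gives A_5.

5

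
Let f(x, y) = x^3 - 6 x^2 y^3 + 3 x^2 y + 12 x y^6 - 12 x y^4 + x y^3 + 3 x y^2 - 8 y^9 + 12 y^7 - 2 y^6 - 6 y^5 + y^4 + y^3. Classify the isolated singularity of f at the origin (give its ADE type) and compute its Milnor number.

Type E_7, Milnor number mu = 7.

The Hessian of f at 0 has rank 0. Corank 2; j^3 = (x + y)^3 is a perfect cube, so E-series; the 4-jet and mu = 7 give E_7.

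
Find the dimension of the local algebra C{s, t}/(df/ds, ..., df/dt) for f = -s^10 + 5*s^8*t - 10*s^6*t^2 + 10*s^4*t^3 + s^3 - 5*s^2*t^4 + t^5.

8

The Hessian of f at 0 has rank 0. Corank 2; j^3 = s^3 is a perfect cube, so E-series; the 5-jet and mu = 8 give E_8.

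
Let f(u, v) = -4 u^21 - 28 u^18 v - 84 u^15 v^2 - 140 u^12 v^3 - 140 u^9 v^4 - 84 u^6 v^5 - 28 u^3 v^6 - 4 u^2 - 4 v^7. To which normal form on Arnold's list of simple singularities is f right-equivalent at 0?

A_6

The Hessian of f at 0 has rank 1. Corank 1: A-series; mu = 6 gives A_6.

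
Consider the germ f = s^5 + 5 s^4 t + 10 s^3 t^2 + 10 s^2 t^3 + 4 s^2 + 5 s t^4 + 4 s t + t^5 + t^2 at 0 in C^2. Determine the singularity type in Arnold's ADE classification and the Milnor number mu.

Type A4, Milnor number mu = 4.

The Hessian of f at 0 is [[8, 4], [4, 2]] with rank 1, so corank 1. A Groebner basis of the Jacobian ideal J(f) in C{s,t} is {t^4, s + t/2}; counting standard monomials gives mu = 4. Corank 1: A-series; mu = 4 gives A_4.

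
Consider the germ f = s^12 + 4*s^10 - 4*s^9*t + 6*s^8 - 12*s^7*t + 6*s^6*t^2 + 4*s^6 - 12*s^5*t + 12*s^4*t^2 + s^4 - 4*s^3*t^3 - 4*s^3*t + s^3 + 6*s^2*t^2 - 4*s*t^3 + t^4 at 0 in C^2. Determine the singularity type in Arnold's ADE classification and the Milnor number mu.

The Hessian of f at 0 is [[0, 0], [0, 0]] with rank 0, so corank 2. A Groebner basis of the Jacobian ideal J(f) in C{s,t} is {t^4, s*t^2 - t^3/3, s^2}; counting standard monomials gives mu = 6. Corank 2; j^3 = s^3 is a perfect cube, so E-series; the 4-jet and mu = 6 give E_6.

Type E6, Milnor number mu = 6.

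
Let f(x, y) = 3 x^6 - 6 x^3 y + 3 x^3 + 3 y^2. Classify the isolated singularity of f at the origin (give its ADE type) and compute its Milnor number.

The Hessian of f at 0 has rank 1. Corank 1: A-series; mu = 2 gives A_2.

Type A2, Milnor number mu = 2.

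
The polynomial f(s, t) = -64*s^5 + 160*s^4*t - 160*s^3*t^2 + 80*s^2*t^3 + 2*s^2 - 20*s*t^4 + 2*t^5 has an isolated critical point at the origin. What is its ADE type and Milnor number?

Type A_4, Milnor number mu = 4.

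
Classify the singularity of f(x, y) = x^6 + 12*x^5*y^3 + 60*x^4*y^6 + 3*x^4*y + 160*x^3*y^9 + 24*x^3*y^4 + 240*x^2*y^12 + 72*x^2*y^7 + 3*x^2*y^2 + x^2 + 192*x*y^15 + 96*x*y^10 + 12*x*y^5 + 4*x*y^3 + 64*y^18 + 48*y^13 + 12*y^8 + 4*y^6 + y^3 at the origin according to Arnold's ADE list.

The Hessian of f at 0 is [[2, 0], [0, 0]] with rank 1, so corank 1. A Groebner basis of the Jacobian ideal J(f) in C{x,y} is {y^2, x}; counting standard monomials gives mu = 2. Corank 1: A-series; mu = 2 gives A_2.

A_2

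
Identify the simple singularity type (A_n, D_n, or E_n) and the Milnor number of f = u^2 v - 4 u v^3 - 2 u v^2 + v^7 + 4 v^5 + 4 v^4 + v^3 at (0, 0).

Type D8, Milnor number mu = 8.

The Hessian of f at 0 is [[0, 0], [0, 0]] with rank 0, so corank 2. A Groebner basis of the Jacobian ideal J(f) in C{u,v} is {u^2*v^2 - u^2*v + 4*u^2/7 + 5*u*v^2/14 - 23*u*v/28 + v^2/4, u^3 - 3*u^2*v + 8*u^2/7 + 5*u*v^2/7 - 23*u*v/14 + v^2/2, -u*v/2 + v^3 + v^2/2}; counting standard monomials gives mu = 8. Corank 2; j^3 = v*(u - v)^2 has shape L^2 M (L != M), so D-series; mu = 8 gives D_8.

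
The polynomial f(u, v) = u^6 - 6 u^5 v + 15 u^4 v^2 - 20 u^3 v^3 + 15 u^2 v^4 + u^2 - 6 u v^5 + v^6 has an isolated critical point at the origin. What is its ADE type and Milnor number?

The Hessian of f at 0 has rank 1. Corank 1: A-series; mu = 5 gives A_5.

Type A5, Milnor number mu = 5.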